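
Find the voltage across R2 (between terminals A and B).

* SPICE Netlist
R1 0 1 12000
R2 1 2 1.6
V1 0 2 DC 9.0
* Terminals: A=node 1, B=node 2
R1 and R2 are in series across V1 (node 0 → node 1 → node 2), and the output A–B is taken across R2, so this is a voltage divider.
Series current: I = V1/(R1 + R2) = 9/(12000 + 1.6) = 9/12000 = 0.0007499 A
V_R2 = I × R2 = V1 × R2/(R1 + R2) = 9 × 1.6/12000 = 0.0012 V

Final answer: 0.0012 V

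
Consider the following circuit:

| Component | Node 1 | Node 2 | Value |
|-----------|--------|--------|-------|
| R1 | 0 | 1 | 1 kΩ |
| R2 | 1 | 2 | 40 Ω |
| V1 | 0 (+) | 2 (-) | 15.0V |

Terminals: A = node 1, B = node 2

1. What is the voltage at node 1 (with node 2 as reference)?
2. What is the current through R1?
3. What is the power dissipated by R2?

Nodal analysis, taking node 2 as the 0 V reference.
Source V1 fixes V_0 = 15 V.
KCL at each unknown node (sum of currents leaving = 0; resistances in Ω):
  Node 1: (V_1 - 15)/1000 + (V_1 - 0)/40 = 0
Collecting terms: 0.026 × V_1 = 0.015  =>  V_1 = 0.5769 V
Part 1:
  Read off the nodal solution: V_1 = 0.5769 V
Part 2:
  I_R1 = (V_0 - V_1)/R1 = (15 - 0.5769)/1000 = 0.01442 A
  Magnitude: I_R1 = 0.01442 A
Part 3:
  I_R2 = (V_1 - V_2)/R2 = (0.5769 - 0)/40 = 0.01442 A
  P_R2 = I_R2² × R2 = (0.01442)² × 40 = 0.008321 W

Final answers:
1. V_1 = 0.5769 V
2. I_R1 = 0.01442 A
3. P_R2 = 0.008321 W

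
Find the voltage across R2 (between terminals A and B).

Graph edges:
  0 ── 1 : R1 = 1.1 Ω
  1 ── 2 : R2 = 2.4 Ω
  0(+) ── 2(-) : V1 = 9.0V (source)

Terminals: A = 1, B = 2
R1 and R2 are in series across V1 (node 0 → node 1 → node 2), and the output A–B is taken across R2, so this is a voltage divider.
Series current: I = V1/(R1 + R2) = 9/(1.1 + 2.4) = 9/3.5 = 2.571 A
V_R2 = I × R2 = V1 × R2/(R1 + R2) = 9 × 2.4/3.5 = 6.171 V

Final answer: 6.171 V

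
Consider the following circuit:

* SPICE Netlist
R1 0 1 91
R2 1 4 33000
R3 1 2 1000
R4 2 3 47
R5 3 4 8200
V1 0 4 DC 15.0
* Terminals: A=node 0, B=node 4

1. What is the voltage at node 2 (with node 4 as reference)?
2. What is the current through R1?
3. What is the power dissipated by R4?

Nodal analysis, taking node 4 as the 0 V reference.
Source V1 fixes V_0 = 15 V.
KCL at each unknown node (sum of currents leaving = 0; resistances in Ω):
  Node 1: (V_1 - 15)/91 + (V_1 - 0)/33000 + (V_1 - V_2)/1000 = 0
  Node 2: (V_2 - V_1)/1000 + (V_2 - V_3)/47 = 0
  Node 3: (V_3 - V_2)/47 + (V_3 - 0)/8200 = 0
Collecting terms (coefficients in siemens):
  0.01202·V_1 - 0.001·V_2 = 0.1648
  0.02228·V_2 - 0.001·V_1 - 0.02128·V_3 = 0
  0.0214·V_3 - 0.02128·V_2 = 0
Solving these 3 simultaneous equations (Gaussian elimination) gives:
  V_1 = 14.81 V, V_2 = 13.21 V, V_3 = 13.14 V
Part 1:
  Read off the nodal solution: V_2 = 13.21 V
Part 2:
  I_R1 = (V_0 - V_1)/R1 = (15 - 14.81)/91 = 0.002051 A
  Magnitude: I_R1 = 0.002051 A
Part 3:
  I_R4 = (V_2 - V_3)/R4 = (13.21 - 13.14)/47 = 0.001602 A
  P_R4 = I_R4² × R4 = (0.001602)² × 47 = 0.0001206 W

Final answers:
1. V_2 = 13.21 V
2. I_R1 = 0.002051 A
3. P_R4 = 0.0001206 W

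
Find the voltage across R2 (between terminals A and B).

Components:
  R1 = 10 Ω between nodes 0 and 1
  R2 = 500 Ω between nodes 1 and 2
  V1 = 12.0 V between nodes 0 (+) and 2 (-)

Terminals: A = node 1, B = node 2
R1 and R2 are in series across V1 (node 0 → node 1 → node 2), and the output A–B is taken across R2, so this is a voltage divider.
Series current: I = V1/(R1 + R2) = 12/(10 + 500) = 12/510 = 0.02353 A
V_R2 = I × R2 = V1 × R2/(R1 + R2) = 12 × 500/510 = 11.76 V

Final answer: 11.76 V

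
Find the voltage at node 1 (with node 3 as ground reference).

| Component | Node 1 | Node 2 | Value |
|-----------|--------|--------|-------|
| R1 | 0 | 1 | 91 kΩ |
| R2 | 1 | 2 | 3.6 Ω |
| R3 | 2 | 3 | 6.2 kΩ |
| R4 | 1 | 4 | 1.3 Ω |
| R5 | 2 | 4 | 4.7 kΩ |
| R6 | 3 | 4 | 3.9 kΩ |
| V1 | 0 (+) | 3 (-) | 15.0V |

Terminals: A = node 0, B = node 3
Nodal analysis, taking node 3 as the 0 V reference.
Source V1 fixes V_0 = 15 V.
KCL at each unknown node (sum of currents leaving = 0; resistances in Ω):
  Node 1: (V_1 - 15)/91000 + (V_1 - V_2)/3.6 + (V_1 - V_4)/1.3 = 0
  Node 2: (V_2 - V_1)/3.6 + (V_2 - 0)/6200 + (V_2 - V_4)/4700 = 0
  Node 4: (V_4 - V_1)/1.3 + (V_4 - V_2)/4700 + (V_4 - 0)/3900 = 0
Collecting terms (coefficients in siemens):
  1.047·V_1 - 0.2778·V_2 - 0.7692·V_4 = 0.0001648
  0.2782·V_2 - 0.2778·V_1 - 0.0002128·V_4 = 0
  0.7697·V_4 - 0.7692·V_1 - 0.0002128·V_2 = 0
Solving these 3 simultaneous equations (Gaussian elimination) gives:
  V_1 = 0.3847 V, V_2 = 0.3844 V, V_4 = 0.3845 V
The requested potential is V_1 = 0.3847 V.

Final answer: V_1 = 0.3847 V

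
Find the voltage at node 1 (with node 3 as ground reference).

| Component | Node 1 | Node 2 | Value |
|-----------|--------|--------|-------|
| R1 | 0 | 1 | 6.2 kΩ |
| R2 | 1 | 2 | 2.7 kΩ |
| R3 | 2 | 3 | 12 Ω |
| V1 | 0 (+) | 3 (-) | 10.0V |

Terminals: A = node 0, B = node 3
Nodal analysis, taking node 3 as the 0 V reference.
Source V1 fixes V_0 = 10 V.
KCL at each unknown node (sum of currents leaving = 0; resistances in Ω):
  Node 1: (V_1 - 10)/6200 + (V_1 - V_2)/2700 = 0
  Node 2: (V_2 - V_1)/2700 + (V_2 - 0)/12 = 0
Collecting terms (coefficients in siemens):
  0.0005317·V_1 - 0.0003704·V_2 = 0.001613
  0.0837·V_2 - 0.0003704·V_1 = 0
Determinant D = (0.0005317)(0.0837) - (-0.0003704)(-0.0003704) = 0.00004436
V_1 = [(0.001613)(0.0837) - (-0.0003704)(0)]/D = 3.043 V
V_2 = [(0.0005317)(0) - (0.001613)(-0.0003704)]/D = 0.01346 V
The requested potential is V_1 = 3.043 V.

Final answer: V_1 = 3.043 V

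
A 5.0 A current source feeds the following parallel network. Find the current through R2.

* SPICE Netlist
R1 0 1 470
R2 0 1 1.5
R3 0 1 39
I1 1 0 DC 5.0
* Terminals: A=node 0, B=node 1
All resistors sit directly between nodes 0 and 1, so they are in parallel and share one voltage V; the full source current 5 A splits among them.
1/R_par = 1/470 + 1/1.5 + 1/39 = 0.6944 S  =>  R_par = 1.44 Ω
V = I × R_par = 5 × 1.44 = 7.2 V
I_R2 = V/R2 = 7.2/1.5 = 4.8 A

Final answer: 4.8 A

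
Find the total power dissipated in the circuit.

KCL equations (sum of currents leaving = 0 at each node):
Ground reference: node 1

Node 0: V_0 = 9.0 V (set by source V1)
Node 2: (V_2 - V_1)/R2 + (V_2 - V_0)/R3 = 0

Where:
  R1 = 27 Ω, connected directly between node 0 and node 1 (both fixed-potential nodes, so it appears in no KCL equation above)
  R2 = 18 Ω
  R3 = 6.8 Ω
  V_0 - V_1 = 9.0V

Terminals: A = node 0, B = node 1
Nodal analysis, taking node 1 as the 0 V reference.
Source V1 fixes V_0 = 9 V.
KCL at each unknown node (sum of currents leaving = 0; resistances in Ω):
  Node 2: (V_2 - 0)/18 + (V_2 - 9)/6.8 = 0
Collecting terms: 0.2026 × V_2 = 1.324  =>  V_2 = 6.532 V
Power in each resistor, P = (ΔV)²/R:
  P_R1 = (9 - 0)²/27 = 3 W
  P_R2 = (0 - 6.532)²/18 = 2.371 W
  P_R3 = (9 - 6.532)²/6.8 = 0.8956 W
P_total = P_R1 + P_R2 + P_R3 = 6.266 W

Final answer: 6.266 W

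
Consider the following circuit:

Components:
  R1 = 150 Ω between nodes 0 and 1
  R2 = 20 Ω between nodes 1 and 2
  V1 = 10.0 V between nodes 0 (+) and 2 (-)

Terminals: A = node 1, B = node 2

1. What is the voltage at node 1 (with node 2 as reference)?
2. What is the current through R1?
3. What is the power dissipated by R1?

Nodal analysis, taking node 2 as the 0 V reference.
Source V1 fixes V_0 = 10 V.
KCL at each unknown node (sum of currents leaving = 0; resistances in Ω):
  Node 1: (V_1 - 10)/150 + (V_1 - 0)/20 = 0
Collecting terms: 0.05667 × V_1 = 0.06667  =>  V_1 = 1.176 V
Part 1:
  Read off the nodal solution: V_1 = 1.176 V
Part 2:
  I_R1 = (V_0 - V_1)/R1 = (10 - 1.176)/150 = 0.05882 A
  Magnitude: I_R1 = 0.05882 A
Part 3:
  I_R1 = (V_0 - V_1)/R1 = (10 - 1.176)/150 = 0.05882 A
  P_R1 = I_R1² × R1 = (0.05882)² × 150 = 0.519 W

Final answers:
1. V_1 = 1.176 V
2. I_R1 = 0.05882 A
3. P_R1 = 0.519 W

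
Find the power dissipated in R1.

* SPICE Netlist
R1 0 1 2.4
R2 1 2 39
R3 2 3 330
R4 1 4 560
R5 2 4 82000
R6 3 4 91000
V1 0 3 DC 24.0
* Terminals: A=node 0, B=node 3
Nodal analysis, taking node 3 as the 0 V reference.
Source V1 fixes V_0 = 24 V.
KCL at each unknown node (sum of currents leaving = 0; resistances in Ω):
  Node 1: (V_1 - 24)/2.4 + (V_1 - V_2)/39 + (V_1 - V_4)/560 = 0
  Node 2: (V_2 - V_1)/39 + (V_2 - 0)/330 + (V_2 - V_4)/82000 = 0
  Node 4: (V_4 - V_1)/560 + (V_4 - V_2)/82000 + (V_4 - 0)/91000 = 0
Collecting terms (coefficients in siemens):
  0.4441·V_1 - 0.02564·V_2 - 0.001786·V_4 = 10
  0.02868·V_2 - 0.02564·V_1 - 0.0000122·V_4 = 0
  0.001809·V_4 - 0.001786·V_1 - 0.0000122·V_2 = 0
Solving these 3 simultaneous equations (Gaussian elimination) gives:
  V_1 = 23.84 V, V_2 = 21.33 V, V_4 = 23.68 V
I_R1 = (V_0 - V_1)/R1 = (24 - 23.84)/2.4 = 0.06488 A
P_R1 = I_R1² × R1 = (0.06488)² × 2.4 = 0.0101 W

Final answer: 0.0101 W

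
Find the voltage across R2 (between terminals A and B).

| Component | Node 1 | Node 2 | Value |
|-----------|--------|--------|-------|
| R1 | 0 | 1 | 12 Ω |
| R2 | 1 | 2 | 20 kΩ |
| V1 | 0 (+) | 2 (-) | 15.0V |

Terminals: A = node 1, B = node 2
R1 and R2 are in series across V1 (node 0 → node 1 → node 2), and the output A–B is taken across R2, so this is a voltage divider.
Series current: I = V1/(R1 + R2) = 15/(12 + 20000) = 15/20010 = 0.0007496 A
V_R2 = I × R2 = V1 × R2/(R1 + R2) = 15 × 20000/20010 = 14.99 V

Final answer: 14.99 V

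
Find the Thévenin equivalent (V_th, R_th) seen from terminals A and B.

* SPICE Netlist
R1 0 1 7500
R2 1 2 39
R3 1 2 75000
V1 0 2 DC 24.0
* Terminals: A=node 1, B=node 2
Step 1 — V_th is the open-circuit voltage V_A - V_B (nothing connected across the terminals).
Nodal analysis, taking node 2 as the 0 V reference.
Source V1 fixes V_0 = 24 V.
KCL at each unknown node (sum of currents leaving = 0; resistances in Ω):
  Node 1: (V_1 - 24)/7500 + (V_1 - 0)/39 + (V_1 - 0)/75000 = 0
Collecting terms: 0.02579 × V_1 = 0.0032  =>  V_1 = 0.1241 V
V_th = V_1 - V_2 = 0.1241 - 0 = 0.1241 V
Step 2 — R_th: zero the source — replace V1 by a short circuit (node 2 merges into node 0) — and find the resistance seen between A (node 1) and B (node 0).
Reduce the network between node 1 (A) and node 0 (B) by series/parallel combination:
  Rp1 = R1 ‖ R2 ‖ R3 (parallel, all between nodes 0 and 1) = 1/(1/7500 + 1/39 + 1/75000) = 38.78 Ω
R_th = 38.78 Ω

Final answer: V_th = 0.1241 V, R_th = 38.78 Ω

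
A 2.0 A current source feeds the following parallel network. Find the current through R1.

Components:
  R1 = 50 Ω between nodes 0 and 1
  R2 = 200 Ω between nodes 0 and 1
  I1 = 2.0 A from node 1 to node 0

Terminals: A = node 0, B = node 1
All resistors sit directly between nodes 0 and 1, so they are in parallel and share one voltage V; the full source current 2 A splits among them.
1/R_par = 1/50 + 1/200 = 0.025 S  =>  R_par = 40 Ω
V = I × R_par = 2 × 40 = 80 V
I_R1 = V/R1 = 80/50 = 1.6 A

Final answer: 1.6 A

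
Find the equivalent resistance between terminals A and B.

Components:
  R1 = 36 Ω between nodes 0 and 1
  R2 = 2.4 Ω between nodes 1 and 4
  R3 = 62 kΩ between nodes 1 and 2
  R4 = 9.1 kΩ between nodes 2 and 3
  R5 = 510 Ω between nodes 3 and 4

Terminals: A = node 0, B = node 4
Reduce the network between node 0 (A) and node 4 (B) by series/parallel combination:
  Rs1 = R3 + R4 (series, joined only at node 2) = 62000 + 9100 = 71100 Ω
  Rs2 = R5 + Rs1 (series, joined only at node 3) = 510 + 71100 = 71610 Ω
  Rp1 = R2 ‖ Rs2 (parallel, both between nodes 1 and 4) = 1/(1/2.4 + 1/71610) = 2.4 Ω
  Rs3 = R1 + Rp1 (series, joined only at node 1) = 36 + 2.4 = 38.4 Ω
R_eq = 38.4 Ω

Final answer: 38.4 Ω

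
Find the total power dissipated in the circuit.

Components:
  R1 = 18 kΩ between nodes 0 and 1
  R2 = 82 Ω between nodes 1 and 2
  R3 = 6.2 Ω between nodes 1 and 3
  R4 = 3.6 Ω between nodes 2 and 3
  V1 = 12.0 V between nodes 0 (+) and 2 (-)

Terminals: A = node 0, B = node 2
Nodal analysis, taking node 2 as the 0 V reference.
Source V1 fixes V_0 = 12 V.
KCL at each unknown node (sum of currents leaving = 0; resistances in Ω):
  Node 1: (V_1 - 12)/18000 + (V_1 - 0)/82 + (V_1 - V_3)/6.2 = 0
  Node 3: (V_3 - V_1)/6.2 + (V_3 - 0)/3.6 = 0
Collecting terms (coefficients in siemens):
  0.1735·V_1 - 0.1613·V_3 = 0.0006667
  0.4391·V_3 - 0.1613·V_1 = 0
Determinant D = (0.1735)(0.4391) - (-0.1613)(-0.1613) = 0.05018
V_1 = [(0.0006667)(0.4391) - (-0.1613)(0)]/D = 0.005833 V
V_3 = [(0.1735)(0) - (0.0006667)(-0.1613)]/D = 0.002143 V
Power in each resistor, P = (ΔV)²/R:
  P_R1 = (12 - 0.005833)²/18000 = 0.007992 W
  P_R2 = (0.005833 - 0)²/82 = 0.0000004149 W
  P_R3 = (0.005833 - 0.002143)²/6.2 = 0.000002196 W
  P_R4 = (0 - 0.002143)²/3.6 = 0.000001275 W
P_total = P_R1 + P_R2 + P_R3 + P_R4 = 0.007996 W

Final answer: 0.007996 W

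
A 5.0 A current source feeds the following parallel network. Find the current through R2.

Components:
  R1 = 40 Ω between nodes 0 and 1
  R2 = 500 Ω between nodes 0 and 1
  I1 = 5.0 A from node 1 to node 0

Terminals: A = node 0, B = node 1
All resistors sit directly between nodes 0 and 1, so they are in parallel and share one voltage V; the full source current 5 A splits among them.
1/R_par = 1/40 + 1/500 = 0.027 S  =>  R_par = 37.04 Ω
V = I × R_par = 5 × 37.04 = 185.2 V
I_R2 = V/R2 = 185.2/500 = 0.3704 A

Final answer: 0.3704 A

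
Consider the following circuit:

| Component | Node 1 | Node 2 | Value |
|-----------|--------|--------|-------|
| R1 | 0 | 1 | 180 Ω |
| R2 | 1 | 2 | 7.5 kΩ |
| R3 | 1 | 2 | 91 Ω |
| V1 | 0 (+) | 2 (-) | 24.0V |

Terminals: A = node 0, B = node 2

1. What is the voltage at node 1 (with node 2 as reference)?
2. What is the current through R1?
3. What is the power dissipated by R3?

Nodal analysis, taking node 2 as the 0 V reference.
Source V1 fixes V_0 = 24 V.
KCL at each unknown node (sum of currents leaving = 0; resistances in Ω):
  Node 1: (V_1 - 24)/180 + (V_1 - 0)/7500 + (V_1 - 0)/91 = 0
Collecting terms: 0.01668 × V_1 = 0.1333  =>  V_1 = 7.995 V
Part 1:
  Read off the nodal solution: V_1 = 7.995 V
Part 2:
  I_R1 = (V_0 - V_1)/R1 = (24 - 7.995)/180 = 0.08892 A
  Magnitude: I_R1 = 0.08892 A
Part 3:
  I_R3 = (V_1 - V_2)/R3 = (7.995 - 0)/91 = 0.08785 A
  P_R3 = I_R3² × R3 = (0.08785)² × 91 = 0.7023 W

Final answers:
1. V_1 = 7.995 V
2. I_R1 = 0.08892 A
3. P_R3 = 0.7023 W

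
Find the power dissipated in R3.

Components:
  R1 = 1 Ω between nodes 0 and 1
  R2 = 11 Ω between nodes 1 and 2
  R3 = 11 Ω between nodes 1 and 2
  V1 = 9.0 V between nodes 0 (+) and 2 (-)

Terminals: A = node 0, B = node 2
Nodal analysis, taking node 2 as the 0 V reference.
Source V1 fixes V_0 = 9 V.
KCL at each unknown node (sum of currents leaving = 0; resistances in Ω):
  Node 1: (V_1 - 9)/1 + (V_1 - 0)/11 + (V_1 - 0)/11 = 0
Collecting terms: 1.182 × V_1 = 9  =>  V_1 = 7.615 V
I_R3 = (V_1 - V_2)/R3 = (7.615 - 0)/11 = 0.6923 A
P_R3 = I_R3² × R3 = (0.6923)² × 11 = 5.272 W

Final answer: 5.272 W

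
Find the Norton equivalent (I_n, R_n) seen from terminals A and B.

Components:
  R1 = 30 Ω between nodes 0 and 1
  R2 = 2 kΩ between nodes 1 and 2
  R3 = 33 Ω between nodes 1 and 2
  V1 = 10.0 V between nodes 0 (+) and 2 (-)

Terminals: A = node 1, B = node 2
Find the Thévenin equivalent first; then I_n = V_th/R_th and R_n = R_th.
Step 1 — V_th is the open-circuit voltage V_A - V_B (nothing connected across the terminals).
Nodal analysis, taking node 2 as the 0 V reference.
Source V1 fixes V_0 = 10 V.
KCL at each unknown node (sum of currents leaving = 0; resistances in Ω):
  Node 1: (V_1 - 10)/30 + (V_1 - 0)/2000 + (V_1 - 0)/33 = 0
Collecting terms: 0.06414 × V_1 = 0.3333  =>  V_1 = 5.197 V
V_th = V_1 - V_2 = 5.197 - 0 = 5.197 V
Step 2 — R_th: zero the source — replace V1 by a short circuit (node 2 merges into node 0) — and find the resistance seen between A (node 1) and B (node 0).
Reduce the network between node 1 (A) and node 0 (B) by series/parallel combination:
  Rp1 = R1 ‖ R2 ‖ R3 (parallel, all between nodes 0 and 1) = 1/(1/30 + 1/2000 + 1/33) = 15.59 Ω
R_th = 15.59 Ω
I_n = V_th/R_th = 5.197/15.59 = 0.3333 A, and R_n = R_th = 15.59 Ω

Final answer: I_n = 0.3333 A, R_n = 15.59 Ω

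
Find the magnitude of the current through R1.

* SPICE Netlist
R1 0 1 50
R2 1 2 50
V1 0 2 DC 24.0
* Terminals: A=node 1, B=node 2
Nodal analysis, taking node 2 as the 0 V reference.
Source V1 fixes V_0 = 24 V.
KCL at each unknown node (sum of currents leaving = 0; resistances in Ω):
  Node 1: (V_1 - 24)/50 + (V_1 - 0)/50 = 0
Collecting terms: 0.04 × V_1 = 0.48  =>  V_1 = 12 V
I_R1 = (V_0 - V_1)/R1 = (24 - 12)/50 = 0.24 A
|I_R1| = 0.24 A

Final answer: |I_R1| = 0.24 A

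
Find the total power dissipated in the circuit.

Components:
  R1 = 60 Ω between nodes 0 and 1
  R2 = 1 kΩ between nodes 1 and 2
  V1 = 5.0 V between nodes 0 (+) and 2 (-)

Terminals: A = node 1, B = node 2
Nodal analysis, taking node 2 as the 0 V reference.
Source V1 fixes V_0 = 5 V.
KCL at each unknown node (sum of currents leaving = 0; resistances in Ω):
  Node 1: (V_1 - 5)/60 + (V_1 - 0)/1000 = 0
Collecting terms: 0.01767 × V_1 = 0.08333  =>  V_1 = 4.717 V
Power in each resistor, P = (ΔV)²/R:
  P_R1 = (5 - 4.717)²/60 = 0.001335 W
  P_R2 = (4.717 - 0)²/1000 = 0.02225 W
P_total = P_R1 + P_R2 = 0.02358 W

Final answer: 0.02358 W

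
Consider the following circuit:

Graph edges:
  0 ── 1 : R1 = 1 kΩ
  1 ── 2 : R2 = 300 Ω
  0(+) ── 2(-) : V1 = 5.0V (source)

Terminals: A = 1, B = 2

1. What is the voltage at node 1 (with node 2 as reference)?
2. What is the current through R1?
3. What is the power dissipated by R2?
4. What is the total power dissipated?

Nodal analysis, taking node 2 as the 0 V reference.
Source V1 fixes V_0 = 5 V.
KCL at each unknown node (sum of currents leaving = 0; resistances in Ω):
  Node 1: (V_1 - 5)/1000 + (V_1 - 0)/300 = 0
Collecting terms: 0.004333 × V_1 = 0.005  =>  V_1 = 1.154 V
Part 1:
  Read off the nodal solution: V_1 = 1.154 V
Part 2:
  I_R1 = (V_0 - V_1)/R1 = (5 - 1.154)/1000 = 0.003846 A
  Magnitude: I_R1 = 0.003846 A
Part 3:
  I_R2 = (V_1 - V_2)/R2 = (1.154 - 0)/300 = 0.003846 A
  P_R2 = I_R2² × R2 = (0.003846)² × 300 = 0.004438 W
Part 4:
  Power in each resistor, P = (ΔV)²/R:
    P_R1 = (5 - 1.154)²/1000 = 0.01479 W
    P_R2 = (1.154 - 0)²/300 = 0.004438 W
  P_total = P_R1 + P_R2 = 0.01923 W

Final answers:
1. V_1 = 1.154 V
2. I_R1 = 0.003846 A
3. P_R2 = 0.004438 W
4. P_total = 0.01923 W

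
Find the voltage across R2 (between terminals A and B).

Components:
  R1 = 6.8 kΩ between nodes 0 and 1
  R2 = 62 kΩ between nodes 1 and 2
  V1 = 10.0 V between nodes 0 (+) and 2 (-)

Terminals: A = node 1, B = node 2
R1 and R2 are in series across V1 (node 0 → node 1 → node 2), and the output A–B is taken across R2, so this is a voltage divider.
Series current: I = V1/(R1 + R2) = 10/(6800 + 62000) = 10/68800 = 0.0001453 A
V_R2 = I × R2 = V1 × R2/(R1 + R2) = 10 × 62000/68800 = 9.012 V

Final answer: 9.012 V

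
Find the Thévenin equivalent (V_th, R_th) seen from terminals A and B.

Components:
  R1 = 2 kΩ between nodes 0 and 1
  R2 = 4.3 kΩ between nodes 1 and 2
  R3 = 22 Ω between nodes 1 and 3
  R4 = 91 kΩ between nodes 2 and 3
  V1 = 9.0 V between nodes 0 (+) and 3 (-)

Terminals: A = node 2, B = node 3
Step 1 — V_th is the open-circuit voltage V_A - V_B (nothing connected across the terminals).
Nodal analysis, taking node 3 as the 0 V reference.
Source V1 fixes V_0 = 9 V.
KCL at each unknown node (sum of currents leaving = 0; resistances in Ω):
  Node 1: (V_1 - 9)/2000 + (V_1 - V_2)/4300 + (V_1 - 0)/22 = 0
  Node 2: (V_2 - V_1)/4300 + (V_2 - 0)/91000 = 0
Collecting terms (coefficients in siemens):
  0.04619·V_1 - 0.0002326·V_2 = 0.0045
  0.0002435·V_2 - 0.0002326·V_1 = 0
Determinant D = (0.04619)(0.0002435) - (-0.0002326)(-0.0002326) = 0.00001119
V_1 = [(0.0045)(0.0002435) - (-0.0002326)(0)]/D = 0.0979 V
V_2 = [(0.04619)(0) - (0.0045)(-0.0002326)]/D = 0.09348 V
V_th = V_2 - V_3 = 0.09348 - 0 = 0.09348 V
Step 2 — R_th: zero the source — replace V1 by a short circuit (node 3 merges into node 0) — and find the resistance seen between A (node 2) and B (node 0).
Reduce the network between node 2 (A) and node 0 (B) by series/parallel combination:
  Rp1 = R1 ‖ R3 (parallel, both between nodes 0 and 1) = 1/(1/2000 + 1/22) = 21.76 Ω
  Rs1 = R2 + Rp1 (series, joined only at node 1) = 4300 + 21.76 = 4322 Ω
  Rp2 = R4 ‖ Rs1 (parallel, both between nodes 0 and 2) = 1/(1/91000 + 1/4322) = 4126 Ω
R_th = 4.126 kΩ

Final answer: V_th = 0.09348 V, R_th = 4.126 kΩ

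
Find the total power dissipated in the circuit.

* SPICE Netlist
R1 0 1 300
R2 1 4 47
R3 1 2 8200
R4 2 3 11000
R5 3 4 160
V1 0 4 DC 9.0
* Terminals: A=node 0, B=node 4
Nodal analysis, taking node 4 as the 0 V reference.
Source V1 fixes V_0 = 9 V.
KCL at each unknown node (sum of currents leaving = 0; resistances in Ω):
  Node 1: (V_1 - 9)/300 + (V_1 - 0)/47 + (V_1 - V_2)/8200 = 0
  Node 2: (V_2 - V_1)/8200 + (V_2 - V_3)/11000 = 0
  Node 3: (V_3 - V_2)/11000 + (V_3 - 0)/160 = 0
Collecting terms (coefficients in siemens):
  0.02473·V_1 - 0.000122·V_2 = 0.03
  0.0002129·V_2 - 0.000122·V_1 - 0.00009091·V_3 = 0
  0.006341·V_3 - 0.00009091·V_2 = 0
Solving these 3 simultaneous equations (Gaussian elimination) gives:
  V_1 = 1.216 V, V_2 = 0.7012 V, V_3 = 0.01005 V
Power in each resistor, P = (ΔV)²/R:
  P_R1 = (9 - 1.216)²/300 = 0.2019 W
  P_R2 = (1.216 - 0)²/47 = 0.03148 W
  P_R3 = (1.216 - 0.7012)²/8200 = 0.00003237 W
  P_R4 = (0.7012 - 0.01005)²/11000 = 0.00004343 W
  P_R5 = (0.01005 - 0)²/160 = 0.0000006317 W
P_total = P_R1 + P_R2 + P_R3 + P_R4 + P_R5 = 0.2335 W

Final answer: 0.2335 W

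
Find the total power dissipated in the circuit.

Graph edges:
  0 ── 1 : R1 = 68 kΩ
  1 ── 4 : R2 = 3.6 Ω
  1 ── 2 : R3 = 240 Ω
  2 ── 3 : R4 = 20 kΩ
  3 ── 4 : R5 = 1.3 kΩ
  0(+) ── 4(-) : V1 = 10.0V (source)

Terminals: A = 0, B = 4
Nodal analysis, taking node 4 as the 0 V reference.
Source V1 fixes V_0 = 10 V.
KCL at each unknown node (sum of currents leaving = 0; resistances in Ω):
  Node 1: (V_1 - 10)/68000 + (V_1 - 0)/3.6 + (V_1 - V_2)/240 = 0
  Node 2: (V_2 - V_1)/240 + (V_2 - V_3)/20000 = 0
  Node 3: (V_3 - V_2)/20000 + (V_3 - 0)/1300 = 0
Collecting terms (coefficients in siemens):
  0.282·V_1 - 0.004167·V_2 = 0.0001471
  0.004217·V_2 - 0.004167·V_1 - 0.00005·V_3 = 0
  0.0008192·V_3 - 0.00005·V_2 = 0
Solving these 3 simultaneous equations (Gaussian elimination) gives:
  V_1 = 0.0005293 V, V_2 = 0.0005234 V, V_3 = 0.00003194 V
Power in each resistor, P = (ΔV)²/R:
  P_R1 = (10 - 0.0005293)²/68000 = 0.00147 W
  P_R2 = (0.0005293 - 0)²/3.6 = 0.00000007782 W
  P_R3 = (0.0005293 - 0.0005234)²/240 = 0.0000000000001449 W
  P_R4 = (0.0005234 - 0.00003194)²/20000 = 0.00000000001208 W
  P_R5 = (0.00003194 - 0)²/1300 = 0.000000000000785 W
P_total = P_R1 + P_R2 + P_R3 + P_R4 + P_R5 = 0.001471 W

Final answer: 0.001471 W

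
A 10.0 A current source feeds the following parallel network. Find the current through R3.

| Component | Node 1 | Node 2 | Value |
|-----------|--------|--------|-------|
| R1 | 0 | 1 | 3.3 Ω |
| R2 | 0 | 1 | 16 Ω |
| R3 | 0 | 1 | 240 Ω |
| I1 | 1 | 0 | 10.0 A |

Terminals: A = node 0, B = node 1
All resistors sit directly between nodes 0 and 1, so they are in parallel and share one voltage V; the full source current 10 A splits among them.
1/R_par = 1/3.3 + 1/16 + 1/240 = 0.3697 S  =>  R_par = 2.705 Ω
V = I × R_par = 10 × 2.705 = 27.05 V
I_R3 = V/R3 = 27.05/240 = 0.1127 A

Final answer: 0.1127 A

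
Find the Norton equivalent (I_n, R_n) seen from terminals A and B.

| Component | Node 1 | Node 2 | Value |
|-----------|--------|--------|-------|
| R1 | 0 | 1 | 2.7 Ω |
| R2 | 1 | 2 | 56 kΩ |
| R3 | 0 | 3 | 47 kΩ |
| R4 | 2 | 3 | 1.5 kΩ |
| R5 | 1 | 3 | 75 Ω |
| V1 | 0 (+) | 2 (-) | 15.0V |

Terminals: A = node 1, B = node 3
Find the Thévenin equivalent first; then I_n = V_th/R_th and R_n = R_th.
Step 1 — V_th is the open-circuit voltage V_A - V_B (nothing connected across the terminals).
Nodal analysis, taking node 2 as the 0 V reference.
Source V1 fixes V_0 = 15 V.
KCL at each unknown node (sum of currents leaving = 0; resistances in Ω):
  Node 1: (V_1 - 15)/2.7 + (V_1 - 0)/56000 + (V_1 - V_3)/75 = 0
  Node 3: (V_3 - 15)/47000 + (V_3 - 0)/1500 + (V_3 - V_1)/75 = 0
Collecting terms (coefficients in siemens):
  0.3837·V_1 - 0.01333·V_3 = 5.556
  0.01402·V_3 - 0.01333·V_1 = 0.0003191
Determinant D = (0.3837)(0.01402) - (-0.01333)(-0.01333) = 0.005202
V_1 = [(5.556)(0.01402) - (-0.01333)(0.0003191)]/D = 14.97 V
V_3 = [(0.3837)(0.0003191) - (5.556)(-0.01333)]/D = 14.26 V
V_th = V_1 - V_3 = 14.97 - 14.26 = 0.7119 V
Step 2 — R_th: zero the source — replace V1 by a short circuit (node 2 merges into node 0) — and find the resistance seen between A (node 1) and B (node 3).
Reduce the network between node 1 (A) and node 3 (B) by series/parallel combination:
  Rp1 = R1 ‖ R2 (parallel, both between nodes 0 and 1) = 1/(1/2.7 + 1/56000) = 2.7 Ω
  Rp2 = R3 ‖ R4 (parallel, both between nodes 0 and 3) = 1/(1/47000 + 1/1500) = 1454 Ω
  Rs1 = Rp1 + Rp2 (series, joined only at node 0) = 2.7 + 1454 = 1456 Ω
  Rp3 = R5 ‖ Rs1 (parallel, both between nodes 1 and 3) = 1/(1/75 + 1/1456) = 71.33 Ω
R_th = 71.33 Ω
I_n = V_th/R_th = 0.7119/71.33 = 0.009981 A, and R_n = R_th = 71.33 Ω

Final answer: I_n = 0.009981 A, R_n = 71.33 Ω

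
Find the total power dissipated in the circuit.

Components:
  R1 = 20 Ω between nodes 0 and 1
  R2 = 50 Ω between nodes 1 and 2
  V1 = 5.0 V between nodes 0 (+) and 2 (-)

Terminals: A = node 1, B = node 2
Nodal analysis, taking node 2 as the 0 V reference.
Source V1 fixes V_0 = 5 V.
KCL at each unknown node (sum of currents leaving = 0; resistances in Ω):
  Node 1: (V_1 - 5)/20 + (V_1 - 0)/50 = 0
Collecting terms: 0.07 × V_1 = 0.25  =>  V_1 = 3.571 V
Power in each resistor, P = (ΔV)²/R:
  P_R1 = (5 - 3.571)²/20 = 0.102 W
  P_R2 = (3.571 - 0)²/50 = 0.2551 W
P_total = P_R1 + P_R2 = 0.3571 W

Final answer: 0.3571 W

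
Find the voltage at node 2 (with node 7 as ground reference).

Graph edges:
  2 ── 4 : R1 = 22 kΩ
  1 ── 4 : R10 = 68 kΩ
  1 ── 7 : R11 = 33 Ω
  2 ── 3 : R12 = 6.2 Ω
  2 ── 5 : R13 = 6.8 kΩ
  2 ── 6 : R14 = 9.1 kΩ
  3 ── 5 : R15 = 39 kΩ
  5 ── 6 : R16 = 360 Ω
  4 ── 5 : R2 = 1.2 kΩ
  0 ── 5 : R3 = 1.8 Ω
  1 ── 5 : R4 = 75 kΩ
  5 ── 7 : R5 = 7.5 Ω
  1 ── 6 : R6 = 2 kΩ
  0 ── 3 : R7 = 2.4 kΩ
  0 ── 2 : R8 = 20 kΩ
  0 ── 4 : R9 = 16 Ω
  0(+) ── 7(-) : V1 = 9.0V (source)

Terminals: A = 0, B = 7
Nodal analysis, taking node 7 as the 0 V reference.
Source V1 fixes V_0 = 9 V.
KCL at each unknown node (sum of currents leaving = 0; resistances in Ω):
  Node 1: (V_1 - V_5)/75000 + (V_1 - V_6)/2000 + (V_1 - V_4)/68000 + (V_1 - 0)/33 = 0
  Node 2: (V_2 - V_4)/22000 + (V_2 - 9)/20000 + (V_2 - V_3)/6.2 + (V_2 - V_5)/6800 + (V_2 - V_6)/9100 = 0
  Node 3: (V_3 - 9)/2400 + (V_3 - V_2)/6.2 + (V_3 - V_5)/39000 = 0
  Node 4: (V_4 - V_2)/22000 + (V_4 - V_5)/1200 + (V_4 - 9)/16 + (V_4 - V_1)/68000 = 0
  Node 5: (V_5 - V_4)/1200 + (V_5 - 9)/1.8 + (V_5 - V_1)/75000 + (V_5 - 0)/7.5 + (V_5 - V_2)/6800 + (V_5 - V_3)/39000 + (V_5 - V_6)/360 = 0
  Node 6: (V_6 - V_1)/2000 + (V_6 - V_2)/9100 + (V_6 - V_5)/360 = 0
Collecting terms (coefficients in siemens):
  0.03083·V_1 - 0.00001471·V_4 - 0.00001333·V_5 - 0.0005·V_6 = 0
  0.1616·V_2 - 0.1613·V_3 - 0.00004545·V_4 - 0.0001471·V_5 - 0.0001099·V_6 = 0.00045
  0.1617·V_3 - 0.1613·V_2 - 0.00002564·V_5 = 0.00375
  0.06339·V_4 - 0.00001471·V_1 - 0.00004545·V_2 - 0.0008333·V_5 = 0.5625
  0.6927·V_5 - 0.00001333·V_1 - 0.0001471·V_2 - 0.00002564·V_3 - 0.0008333·V_4 - 0.002778·V_6 = 5
  0.003388·V_6 - 0.0005·V_1 - 0.0001099·V_2 - 0.002778·V_5 = 0
Solving these 6 simultaneous equations (Gaussian elimination) gives:
  V_1 = 0.1085 V, V_2 = 8.236 V, V_3 = 8.238 V, V_4 = 8.974 V
  V_5 = 7.256 V, V_6 = 6.233 V
The requested potential is V_2 = 8.236 V.

Final answer: V_2 = 8.236 V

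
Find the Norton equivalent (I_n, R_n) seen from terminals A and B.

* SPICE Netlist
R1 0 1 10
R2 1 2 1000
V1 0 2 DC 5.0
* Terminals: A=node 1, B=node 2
Find the Thévenin equivalent first; then I_n = V_th/R_th and R_n = R_th.
Step 1 — V_th is the open-circuit voltage V_A - V_B (nothing connected across the terminals).
Nodal analysis, taking node 2 as the 0 V reference.
Source V1 fixes V_0 = 5 V.
KCL at each unknown node (sum of currents leaving = 0; resistances in Ω):
  Node 1: (V_1 - 5)/10 + (V_1 - 0)/1000 = 0
Collecting terms: 0.101 × V_1 = 0.5  =>  V_1 = 4.95 V
V_th = V_1 - V_2 = 4.95 - 0 = 4.95 V
Step 2 — R_th: zero the source — replace V1 by a short circuit (node 2 merges into node 0) — and find the resistance seen between A (node 1) and B (node 0).
Reduce the network between node 1 (A) and node 0 (B) by series/parallel combination:
  Rp1 = R1 ‖ R2 (parallel, both between nodes 0 and 1) = 1/(1/10 + 1/1000) = 9.901 Ω
R_th = 9.901 Ω
I_n = V_th/R_th = 4.95/9.901 = 0.5 A, and R_n = R_th = 9.901 Ω

Final answer: I_n = 0.5 A, R_n = 9.901 Ω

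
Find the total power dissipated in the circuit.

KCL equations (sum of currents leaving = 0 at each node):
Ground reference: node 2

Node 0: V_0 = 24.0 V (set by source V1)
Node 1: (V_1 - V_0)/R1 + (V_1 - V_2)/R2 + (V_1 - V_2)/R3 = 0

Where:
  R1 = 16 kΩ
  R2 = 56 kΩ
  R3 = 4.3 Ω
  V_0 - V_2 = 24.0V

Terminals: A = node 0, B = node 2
Nodal analysis, taking node 2 as the 0 V reference.
Source V1 fixes V_0 = 24 V.
KCL at each unknown node (sum of currents leaving = 0; resistances in Ω):
  Node 1: (V_1 - 24)/16000 + (V_1 - 0)/56000 + (V_1 - 0)/4.3 = 0
Collecting terms: 0.2326 × V_1 = 0.0015  =>  V_1 = 0.006448 V
Power in each resistor, P = (ΔV)²/R:
  P_R1 = (24 - 0.006448)²/16000 = 0.03598 W
  P_R2 = (0.006448 - 0)²/56000 = 0.0000000007424 W
  P_R3 = (0.006448 - 0)²/4.3 = 0.000009668 W
P_total = P_R1 + P_R2 + P_R3 = 0.03599 W

Final answer: 0.03599 W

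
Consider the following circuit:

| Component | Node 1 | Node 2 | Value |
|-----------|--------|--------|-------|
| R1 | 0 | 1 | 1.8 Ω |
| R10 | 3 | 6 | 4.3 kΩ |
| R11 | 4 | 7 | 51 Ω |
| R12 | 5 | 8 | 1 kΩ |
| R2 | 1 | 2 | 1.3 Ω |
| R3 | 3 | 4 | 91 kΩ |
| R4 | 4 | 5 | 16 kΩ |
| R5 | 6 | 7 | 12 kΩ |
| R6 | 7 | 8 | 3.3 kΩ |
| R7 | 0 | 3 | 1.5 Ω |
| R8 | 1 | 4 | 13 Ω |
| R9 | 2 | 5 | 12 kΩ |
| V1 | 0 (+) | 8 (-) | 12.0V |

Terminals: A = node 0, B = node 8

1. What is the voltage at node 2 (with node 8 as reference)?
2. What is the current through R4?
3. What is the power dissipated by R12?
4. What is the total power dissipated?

Nodal analysis, taking node 8 as the 0 V reference.
Source V1 fixes V_0 = 12 V.
KCL at each unknown node (sum of currents leaving = 0; resistances in Ω):
  Node 1: (V_1 - 12)/1.8 + (V_1 - V_2)/1.3 + (V_1 - V_4)/13 = 0
  Node 2: (V_2 - V_1)/1.3 + (V_2 - V_5)/12000 = 0
  Node 3: (V_3 - V_4)/91000 + (V_3 - 12)/1.5 + (V_3 - V_6)/4300 = 0
  Node 4: (V_4 - V_3)/91000 + (V_4 - V_5)/16000 + (V_4 - V_1)/13 + (V_4 - V_7)/51 = 0
  Node 5: (V_5 - V_4)/16000 + (V_5 - V_2)/12000 + (V_5 - 0)/1000 = 0
  Node 6: (V_6 - V_7)/12000 + (V_6 - V_3)/4300 = 0
  Node 7: (V_7 - V_6)/12000 + (V_7 - 0)/3300 + (V_7 - V_4)/51 = 0
Collecting terms (coefficients in siemens):
  1.402·V_1 - 0.7692·V_2 - 0.07692·V_4 = 6.667
  0.7693·V_2 - 0.7692·V_1 - 0.00008333·V_5 = 0
  0.6669·V_3 - 0.00001099·V_4 - 0.0002326·V_6 = 8
  0.0966·V_4 - 0.07692·V_1 - 0.00001099·V_3 - 0.0000625·V_5 - 0.01961·V_7 = 0
  0.001146·V_5 - 0.00008333·V_2 - 0.0000625·V_4 = 0
  0.0003159·V_6 - 0.0002326·V_3 - 0.00008333·V_7 = 0
  0.01999·V_7 - 0.01961·V_4 - 0.00008333·V_6 = 0
Solving these 7 simultaneous equations (Gaussian elimination) gives:
  V_1 = 11.99 V, V_2 = 11.99 V, V_3 = 12 V, V_4 = 11.94 V
  V_5 = 1.523 V, V_6 = 11.94 V, V_7 = 11.76 V
Part 1:
  Read off the nodal solution: V_2 = 11.99 V
Part 2:
  I_R4 = (V_4 - V_5)/R4 = (11.94 - 1.523)/16000 = 0.0006508 A
  Magnitude: I_R4 = 0.0006508 A
Part 3:
  I_R12 = (V_5 - V_8)/R12 = (1.523 - 0)/1000 = 0.001523 A
  P_R12 = I_R12² × R12 = (0.001523)² × 1000 = 0.00232 W
Part 4:
  Power in each resistor, P = (ΔV)²/R:
    P_R1 = (12 - 11.99)²/1.8 = 0.00004626 W
    P_R2 = (11.99 - 11.99)²/1.3 = 0.000000989 W
    P_R3 = (12 - 11.94)²/91000 = 0.00000004454 W
    P_R4 = (11.94 - 1.523)²/16000 = 0.006777 W
    P_R5 = (11.94 - 11.76)²/12000 = 0.000002702 W
    P_R6 = (11.76 - 0)²/3300 = 0.04188 W
    P_R7 = (12 - 12)²/1.5 = 0.0000000003699 W
    P_R8 = (11.99 - 11.94)²/13 = 0.000229 W
    P_R9 = (11.99 - 1.523)²/12000 = 0.009129 W
    P_R10 = (12 - 11.94)²/4300 = 0.0000009681 W
    P_R11 = (11.94 - 11.76)²/51 = 0.0006417 W
    P_R12 = (1.523 - 0)²/1000 = 0.00232 W
  P_total = P_R1 + P_R2 + P_R3 + P_R4 + P_R5 + P_R6 + P_R7 + P_R8 + P_R9 + P_R10 + P_R11 + P_R12 = 0.06102 W

Final answers:
1. V_2 = 11.99 V
2. I_R4 = 0.0006508 A
3. P_R12 = 0.00232 W
4. P_total = 0.06102 W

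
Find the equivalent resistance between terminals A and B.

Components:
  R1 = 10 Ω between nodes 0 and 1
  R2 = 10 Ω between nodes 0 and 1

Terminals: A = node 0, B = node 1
Reduce the network between node 0 (A) and node 1 (B) by series/parallel combination:
  Rp1 = R1 ‖ R2 (parallel, both between nodes 0 and 1) = 1/(1/10 + 1/10) = 5 Ω
R_eq = 5 Ω

Final answer: 5 Ω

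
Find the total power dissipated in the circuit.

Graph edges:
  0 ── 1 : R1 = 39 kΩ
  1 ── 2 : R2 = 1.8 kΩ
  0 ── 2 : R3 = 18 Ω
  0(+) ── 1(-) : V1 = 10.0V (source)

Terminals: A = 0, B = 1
Nodal analysis, taking node 1 as the 0 V reference.
Source V1 fixes V_0 = 10 V.
KCL at each unknown node (sum of currents leaving = 0; resistances in Ω):
  Node 2: (V_2 - 0)/1800 + (V_2 - 10)/18 = 0
Collecting terms: 0.05611 × V_2 = 0.5556  =>  V_2 = 9.901 V
Power in each resistor, P = (ΔV)²/R:
  P_R1 = (10 - 0)²/39000 = 0.002564 W
  P_R2 = (0 - 9.901)²/1800 = 0.05446 W
  P_R3 = (10 - 9.901)²/18 = 0.0005446 W
P_total = P_R1 + P_R2 + P_R3 = 0.05757 W

Final answer: 0.05757 W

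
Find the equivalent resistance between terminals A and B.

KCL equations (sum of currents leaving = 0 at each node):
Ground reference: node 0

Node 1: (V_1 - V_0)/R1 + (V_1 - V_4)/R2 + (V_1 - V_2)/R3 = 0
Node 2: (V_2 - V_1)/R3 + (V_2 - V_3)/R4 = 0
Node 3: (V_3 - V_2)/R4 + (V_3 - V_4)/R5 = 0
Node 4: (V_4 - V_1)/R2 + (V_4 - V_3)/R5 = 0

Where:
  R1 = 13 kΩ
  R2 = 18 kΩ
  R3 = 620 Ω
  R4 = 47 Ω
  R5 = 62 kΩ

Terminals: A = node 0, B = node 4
Reduce the network between node 0 (A) and node 4 (B) by series/parallel combination:
  Rs1 = R3 + R4 (series, joined only at node 2) = 620 + 47 = 667 Ω
  Rs2 = R5 + Rs1 (series, joined only at node 3) = 62000 + 667 = 62670 Ω
  Rp1 = R2 ‖ Rs2 (parallel, both between nodes 1 and 4) = 1/(1/18000 + 1/62670) = 13980 Ω
  Rs3 = R1 + Rp1 (series, joined only at node 1) = 13000 + 13980 = 26980 Ω
R_eq = 26.98 kΩ

Final answer: 26.98 kΩ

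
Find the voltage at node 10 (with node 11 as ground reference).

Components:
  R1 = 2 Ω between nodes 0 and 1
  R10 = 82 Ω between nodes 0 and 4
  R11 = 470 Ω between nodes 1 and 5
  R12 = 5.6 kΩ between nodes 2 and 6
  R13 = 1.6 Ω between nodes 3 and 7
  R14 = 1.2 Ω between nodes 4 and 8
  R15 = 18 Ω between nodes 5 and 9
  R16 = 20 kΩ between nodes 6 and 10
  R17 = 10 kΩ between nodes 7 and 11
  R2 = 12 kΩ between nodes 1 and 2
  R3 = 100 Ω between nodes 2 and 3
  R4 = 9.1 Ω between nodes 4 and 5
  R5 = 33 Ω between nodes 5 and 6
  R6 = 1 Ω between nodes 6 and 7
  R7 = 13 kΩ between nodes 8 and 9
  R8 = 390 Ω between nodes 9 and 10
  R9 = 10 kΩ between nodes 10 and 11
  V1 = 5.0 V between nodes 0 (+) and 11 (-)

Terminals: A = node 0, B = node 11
Nodal analysis, taking node 11 as the 0 V reference.
Source V1 fixes V_0 = 5 V.
KCL at each unknown node (sum of currents leaving = 0; resistances in Ω):
  Node 1: (V_1 - 5)/2 + (V_1 - V_2)/12000 + (V_1 - V_5)/470 = 0
  Node 2: (V_2 - V_1)/12000 + (V_2 - V_3)/100 + (V_2 - V_6)/5600 = 0
  Node 3: (V_3 - V_2)/100 + (V_3 - V_7)/1.6 = 0
  Node 4: (V_4 - V_5)/9.1 + (V_4 - 5)/82 + (V_4 - V_8)/1.2 = 0
  Node 5: (V_5 - V_4)/9.1 + (V_5 - V_6)/33 + (V_5 - V_1)/470 + (V_5 - V_9)/18 = 0
  Node 6: (V_6 - V_5)/33 + (V_6 - V_7)/1 + (V_6 - V_2)/5600 + (V_6 - V_10)/20000 = 0
  Node 7: (V_7 - V_6)/1 + (V_7 - V_3)/1.6 + (V_7 - 0)/10000 = 0
  Node 8: (V_8 - V_9)/13000 + (V_8 - V_4)/1.2 = 0
  Node 9: (V_9 - V_8)/13000 + (V_9 - V_10)/390 + (V_9 - V_5)/18 = 0
  Node 10: (V_10 - V_9)/390 + (V_10 - 0)/10000 + (V_10 - V_6)/20000 = 0
Collecting terms (coefficients in siemens):
  0.5022·V_1 - 0.00008333·V_2 - 0.002128·V_5 = 2.5
  0.01026·V_2 - 0.00008333·V_1 - 0.01·V_3 - 0.0001786·V_6 = 0
  0.635·V_3 - 0.01·V_2 - 0.625·V_7 = 0
  0.9554·V_4 - 0.1099·V_5 - 0.8333·V_8 = 0.06098
  0.1979·V_5 - 0.002128·V_1 - 0.1099·V_4 - 0.0303·V_6 - 0.05556·V_9 = 0
  1.031·V_6 - 0.0001786·V_2 - 0.0303·V_5 - 1·V_7 - 0.00005·V_10 = 0
  1.625·V_7 - 0.625·V_3 - 1·V_6 = 0
  0.8334·V_8 - 0.8333·V_4 - 0.00007692·V_9 = 0
  0.0582·V_9 - 0.05556·V_5 - 0.00007692·V_8 - 0.002564·V_10 = 0
  0.002714·V_10 - 0.00005·V_6 - 0.002564·V_9 = 0
Solving these 10 simultaneous equations (Gaussian elimination) gives:
  V_1 = 5 V, V_2 = 4.911 V, V_3 = 4.91 V, V_4 = 4.934 V
  V_5 = 4.927 V, V_6 = 4.911 V, V_7 = 4.91 V, V_8 = 4.934 V
  V_9 = 4.919 V, V_10 = 4.737 V
The requested potential is V_10 = 4.737 V.

Final answer: V_10 = 4.737 V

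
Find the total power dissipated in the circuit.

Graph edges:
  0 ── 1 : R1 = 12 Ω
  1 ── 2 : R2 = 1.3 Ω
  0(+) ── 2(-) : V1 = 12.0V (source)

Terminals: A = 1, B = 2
Nodal analysis, taking node 2 as the 0 V reference.
Source V1 fixes V_0 = 12 V.
KCL at each unknown node (sum of currents leaving = 0; resistances in Ω):
  Node 1: (V_1 - 12)/12 + (V_1 - 0)/1.3 = 0
Collecting terms: 0.8526 × V_1 = 1  =>  V_1 = 1.173 V
Power in each resistor, P = (ΔV)²/R:
  P_R1 = (12 - 1.173)²/12 = 9.769 W
  P_R2 = (1.173 - 0)²/1.3 = 1.058 W
P_total = P_R1 + P_R2 = 10.83 W

Final answer: 10.83 W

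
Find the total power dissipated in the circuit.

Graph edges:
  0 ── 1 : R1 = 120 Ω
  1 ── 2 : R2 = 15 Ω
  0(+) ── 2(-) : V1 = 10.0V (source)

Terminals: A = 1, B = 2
Nodal analysis, taking node 2 as the 0 V reference.
Source V1 fixes V_0 = 10 V.
KCL at each unknown node (sum of currents leaving = 0; resistances in Ω):
  Node 1: (V_1 - 10)/120 + (V_1 - 0)/15 = 0
Collecting terms: 0.075 × V_1 = 0.08333  =>  V_1 = 1.111 V
Power in each resistor, P = (ΔV)²/R:
  P_R1 = (10 - 1.111)²/120 = 0.6584 W
  P_R2 = (1.111 - 0)²/15 = 0.0823 W
P_total = P_R1 + P_R2 = 0.7407 W

Final answer: 0.7407 W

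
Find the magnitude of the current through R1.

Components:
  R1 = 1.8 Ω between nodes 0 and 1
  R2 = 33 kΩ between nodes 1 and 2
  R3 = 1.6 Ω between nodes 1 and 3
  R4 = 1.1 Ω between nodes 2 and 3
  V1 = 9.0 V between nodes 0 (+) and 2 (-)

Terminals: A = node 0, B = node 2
Nodal analysis, taking node 2 as the 0 V reference.
Source V1 fixes V_0 = 9 V.
KCL at each unknown node (sum of currents leaving = 0; resistances in Ω):
  Node 1: (V_1 - 9)/1.8 + (V_1 - 0)/33000 + (V_1 - V_3)/1.6 = 0
  Node 3: (V_3 - V_1)/1.6 + (V_3 - 0)/1.1 = 0
Collecting terms (coefficients in siemens):
  1.181·V_1 - 0.625·V_3 = 5
  1.534·V_3 - 0.625·V_1 = 0
Determinant D = (1.181)(1.534) - (-0.625)(-0.625) = 1.421
V_1 = [(5)(1.534) - (-0.625)(0)]/D = 5.4 V
V_3 = [(1.181)(0) - (5)(-0.625)]/D = 2.2 V
I_R1 = (V_0 - V_1)/R1 = (9 - 5.4)/1.8 = 2 A
|I_R1| = 2 A

Final answer: |I_R1| = 2 A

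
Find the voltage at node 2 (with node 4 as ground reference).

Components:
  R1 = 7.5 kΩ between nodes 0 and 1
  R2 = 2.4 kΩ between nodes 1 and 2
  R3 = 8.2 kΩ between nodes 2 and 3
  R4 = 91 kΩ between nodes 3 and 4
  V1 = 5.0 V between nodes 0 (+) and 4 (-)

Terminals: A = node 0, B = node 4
Nodal analysis, taking node 4 as the 0 V reference.
Source V1 fixes V_0 = 5 V.
KCL at each unknown node (sum of currents leaving = 0; resistances in Ω):
  Node 1: (V_1 - 5)/7500 + (V_1 - V_2)/2400 = 0
  Node 2: (V_2 - V_1)/2400 + (V_2 - V_3)/8200 = 0
  Node 3: (V_3 - V_2)/8200 + (V_3 - 0)/91000 = 0
Collecting terms (coefficients in siemens):
  0.00055·V_1 - 0.0004167·V_2 = 0.0006667
  0.0005386·V_2 - 0.0004167·V_1 - 0.000122·V_3 = 0
  0.0001329·V_3 - 0.000122·V_2 = 0
Solving these 3 simultaneous equations (Gaussian elimination) gives:
  V_1 = 4.656 V, V_2 = 4.546 V, V_3 = 4.17 V
The requested potential is V_2 = 4.546 V.

Final answer: V_2 = 4.546 V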